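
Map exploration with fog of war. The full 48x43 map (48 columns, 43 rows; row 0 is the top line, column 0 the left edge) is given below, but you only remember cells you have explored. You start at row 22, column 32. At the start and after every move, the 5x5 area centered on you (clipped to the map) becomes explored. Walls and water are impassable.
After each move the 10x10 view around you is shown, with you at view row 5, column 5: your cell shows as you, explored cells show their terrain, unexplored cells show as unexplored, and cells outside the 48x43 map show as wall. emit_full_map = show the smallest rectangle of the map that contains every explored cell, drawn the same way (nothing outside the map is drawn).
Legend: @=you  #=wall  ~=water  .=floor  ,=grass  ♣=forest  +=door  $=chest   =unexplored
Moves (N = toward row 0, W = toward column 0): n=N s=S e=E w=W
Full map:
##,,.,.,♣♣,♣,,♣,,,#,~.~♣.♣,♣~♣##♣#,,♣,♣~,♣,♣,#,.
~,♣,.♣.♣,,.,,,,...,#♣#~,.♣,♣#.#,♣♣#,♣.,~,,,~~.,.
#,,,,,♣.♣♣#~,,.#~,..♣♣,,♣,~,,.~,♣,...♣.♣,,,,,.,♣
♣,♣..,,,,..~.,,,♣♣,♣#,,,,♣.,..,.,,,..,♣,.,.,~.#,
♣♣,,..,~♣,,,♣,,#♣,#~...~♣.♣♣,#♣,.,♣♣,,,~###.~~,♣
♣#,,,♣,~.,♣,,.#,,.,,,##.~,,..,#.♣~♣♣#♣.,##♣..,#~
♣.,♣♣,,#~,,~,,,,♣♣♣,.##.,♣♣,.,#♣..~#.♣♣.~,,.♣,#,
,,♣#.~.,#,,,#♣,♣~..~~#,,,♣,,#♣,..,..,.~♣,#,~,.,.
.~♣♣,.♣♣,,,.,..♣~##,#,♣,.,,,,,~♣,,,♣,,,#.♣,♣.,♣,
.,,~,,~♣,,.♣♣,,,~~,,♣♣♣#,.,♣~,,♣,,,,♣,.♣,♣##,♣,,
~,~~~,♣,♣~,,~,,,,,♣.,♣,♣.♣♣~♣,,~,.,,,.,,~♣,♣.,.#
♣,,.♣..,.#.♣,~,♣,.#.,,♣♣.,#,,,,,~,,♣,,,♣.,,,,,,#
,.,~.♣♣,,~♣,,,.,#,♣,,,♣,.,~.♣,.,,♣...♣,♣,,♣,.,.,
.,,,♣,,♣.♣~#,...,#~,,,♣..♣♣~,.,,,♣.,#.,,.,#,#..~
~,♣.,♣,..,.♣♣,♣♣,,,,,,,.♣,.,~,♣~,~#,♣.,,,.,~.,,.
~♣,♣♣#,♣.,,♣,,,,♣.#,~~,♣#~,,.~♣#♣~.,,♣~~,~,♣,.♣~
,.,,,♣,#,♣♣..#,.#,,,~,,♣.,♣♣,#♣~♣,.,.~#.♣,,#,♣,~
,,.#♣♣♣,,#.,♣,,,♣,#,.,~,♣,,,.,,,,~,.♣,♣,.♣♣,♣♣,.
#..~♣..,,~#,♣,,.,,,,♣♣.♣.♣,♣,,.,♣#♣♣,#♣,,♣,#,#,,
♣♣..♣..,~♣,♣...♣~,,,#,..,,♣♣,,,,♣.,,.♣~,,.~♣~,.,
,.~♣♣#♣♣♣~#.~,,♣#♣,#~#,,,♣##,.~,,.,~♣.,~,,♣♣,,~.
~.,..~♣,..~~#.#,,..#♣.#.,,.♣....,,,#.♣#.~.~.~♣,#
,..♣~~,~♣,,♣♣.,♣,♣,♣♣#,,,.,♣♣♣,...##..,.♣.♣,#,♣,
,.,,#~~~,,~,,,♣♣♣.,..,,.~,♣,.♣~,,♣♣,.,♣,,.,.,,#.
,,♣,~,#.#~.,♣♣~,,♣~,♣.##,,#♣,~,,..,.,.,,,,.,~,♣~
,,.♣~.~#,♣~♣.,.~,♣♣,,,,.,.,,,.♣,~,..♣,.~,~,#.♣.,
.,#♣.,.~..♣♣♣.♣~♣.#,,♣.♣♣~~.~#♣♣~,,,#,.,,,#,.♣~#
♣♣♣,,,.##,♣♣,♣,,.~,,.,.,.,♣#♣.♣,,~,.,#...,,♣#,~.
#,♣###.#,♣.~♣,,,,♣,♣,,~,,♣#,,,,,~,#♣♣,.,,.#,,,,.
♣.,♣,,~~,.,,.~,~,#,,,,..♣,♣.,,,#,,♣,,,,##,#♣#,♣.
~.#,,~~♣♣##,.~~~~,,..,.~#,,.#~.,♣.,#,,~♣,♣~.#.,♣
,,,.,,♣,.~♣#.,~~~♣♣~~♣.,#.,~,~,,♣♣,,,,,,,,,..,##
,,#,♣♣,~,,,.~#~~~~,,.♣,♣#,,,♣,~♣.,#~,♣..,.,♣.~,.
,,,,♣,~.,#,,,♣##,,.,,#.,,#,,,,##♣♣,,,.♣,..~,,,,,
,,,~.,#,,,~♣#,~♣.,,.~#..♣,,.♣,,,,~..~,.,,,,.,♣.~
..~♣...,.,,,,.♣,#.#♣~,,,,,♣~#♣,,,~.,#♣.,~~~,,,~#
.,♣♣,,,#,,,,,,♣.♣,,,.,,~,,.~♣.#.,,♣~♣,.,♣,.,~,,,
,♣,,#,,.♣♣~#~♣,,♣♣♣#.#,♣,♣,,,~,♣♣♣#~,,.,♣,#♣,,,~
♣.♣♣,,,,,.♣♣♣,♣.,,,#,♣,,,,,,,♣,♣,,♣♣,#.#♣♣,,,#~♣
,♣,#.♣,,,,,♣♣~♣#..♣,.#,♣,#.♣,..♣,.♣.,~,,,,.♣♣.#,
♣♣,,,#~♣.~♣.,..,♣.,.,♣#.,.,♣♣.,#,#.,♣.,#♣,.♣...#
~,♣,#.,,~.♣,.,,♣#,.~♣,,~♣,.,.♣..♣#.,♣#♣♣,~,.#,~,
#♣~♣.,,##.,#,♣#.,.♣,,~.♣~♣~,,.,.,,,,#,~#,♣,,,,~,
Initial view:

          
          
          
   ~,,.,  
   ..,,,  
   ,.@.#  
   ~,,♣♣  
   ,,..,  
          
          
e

          
          
          
  ~,,.,~  
  ..,,,#  
  ,..@##  
  ~,,♣♣,  
  ,,..,.  
          
          

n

          
          
          
   ,♣.,,  
  ~,,.,~  
  ..,@,#  
  ,...##  
  ~,,♣♣,  
  ,,..,.  
          

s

          
          
   ,♣.,,  
  ~,,.,~  
  ..,,,#  
  ,..@##  
  ~,,♣♣,  
  ,,..,.  
          
          

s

          
   ,♣.,,  
  ~,,.,~  
  ..,,,#  
  ,...##  
  ~,,@♣,  
  ,,..,.  
   ,~,..  
          
          

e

          
  ,♣.,,   
 ~,,.,~   
 ..,,,#.  
 ,...##.  
 ~,,♣@,.  
 ,,..,.,  
  ,~,..♣  
          
          

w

          
   ,♣.,,  
  ~,,.,~  
  ..,,,#. 
  ,...##. 
  ~,,@♣,. 
  ,,..,., 
   ,~,..♣ 
          
          

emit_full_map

 ,♣.,, 
~,,.,~ 
..,,,#.
,...##.
~,,@♣,.
,,..,.,
 ,~,..♣

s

   ,♣.,,  
  ~,,.,~  
  ..,,,#. 
  ,...##. 
  ~,,♣♣,. 
  ,,.@,., 
   ,~,..♣ 
   ♣~,,,  
          
          

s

  ~,,.,~  
  ..,,,#. 
  ,...##. 
  ~,,♣♣,. 
  ,,..,., 
   ,~@..♣ 
   ♣~,,,  
   ,,~,.  
          
          

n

   ,♣.,,  
  ~,,.,~  
  ..,,,#. 
  ,...##. 
  ~,,♣♣,. 
  ,,.@,., 
   ,~,..♣ 
   ♣~,,,  
   ,,~,.  
          

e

  ,♣.,,   
 ~,,.,~   
 ..,,,#.  
 ,...##.  
 ~,,♣♣,.  
 ,,..@.,  
  ,~,..♣  
  ♣~,,,#  
  ,,~,.   
          

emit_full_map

 ,♣.,, 
~,,.,~ 
..,,,#.
,...##.
~,,♣♣,.
,,..@.,
 ,~,..♣
 ♣~,,,#
 ,,~,. 

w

   ,♣.,,  
  ~,,.,~  
  ..,,,#. 
  ,...##. 
  ~,,♣♣,. 
  ,,.@,., 
   ,~,..♣ 
   ♣~,,,# 
   ,,~,.  
          

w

    ,♣.,, 
   ~,,.,~ 
   ..,,,#.
   ,...##.
   ~,,♣♣,.
   ,,@.,.,
   ♣,~,..♣
   ♣♣~,,,#
    ,,~,. 
          

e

   ,♣.,,  
  ~,,.,~  
  ..,,,#. 
  ,...##. 
  ~,,♣♣,. 
  ,,.@,., 
  ♣,~,..♣ 
  ♣♣~,,,# 
   ,,~,.  
          

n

          
   ,♣.,,  
  ~,,.,~  
  ..,,,#. 
  ,...##. 
  ~,,@♣,. 
  ,,..,., 
  ♣,~,..♣ 
  ♣♣~,,,# 
   ,,~,.  

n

          
          
   ,♣.,,  
  ~,,.,~  
  ..,,,#. 
  ,..@##. 
  ~,,♣♣,. 
  ,,..,., 
  ♣,~,..♣ 
  ♣♣~,,,# 

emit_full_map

 ,♣.,, 
~,,.,~ 
..,,,#.
,..@##.
~,,♣♣,.
,,..,.,
♣,~,..♣
♣♣~,,,#
 ,,~,. 

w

          
          
    ,♣.,, 
   ~,,.,~ 
   ..,,,#.
   ,.@.##.
   ~,,♣♣,.
   ,,..,.,
   ♣,~,..♣
   ♣♣~,,,#

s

          
    ,♣.,, 
   ~,,.,~ 
   ..,,,#.
   ,...##.
   ~,@♣♣,.
   ,,..,.,
   ♣,~,..♣
   ♣♣~,,,#
    ,,~,. 

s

    ,♣.,, 
   ~,,.,~ 
   ..,,,#.
   ,...##.
   ~,,♣♣,.
   ,,@.,.,
   ♣,~,..♣
   ♣♣~,,,#
    ,,~,. 
          

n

          
    ,♣.,, 
   ~,,.,~ 
   ..,,,#.
   ,...##.
   ~,@♣♣,.
   ,,..,.,
   ♣,~,..♣
   ♣♣~,,,#
    ,,~,. 


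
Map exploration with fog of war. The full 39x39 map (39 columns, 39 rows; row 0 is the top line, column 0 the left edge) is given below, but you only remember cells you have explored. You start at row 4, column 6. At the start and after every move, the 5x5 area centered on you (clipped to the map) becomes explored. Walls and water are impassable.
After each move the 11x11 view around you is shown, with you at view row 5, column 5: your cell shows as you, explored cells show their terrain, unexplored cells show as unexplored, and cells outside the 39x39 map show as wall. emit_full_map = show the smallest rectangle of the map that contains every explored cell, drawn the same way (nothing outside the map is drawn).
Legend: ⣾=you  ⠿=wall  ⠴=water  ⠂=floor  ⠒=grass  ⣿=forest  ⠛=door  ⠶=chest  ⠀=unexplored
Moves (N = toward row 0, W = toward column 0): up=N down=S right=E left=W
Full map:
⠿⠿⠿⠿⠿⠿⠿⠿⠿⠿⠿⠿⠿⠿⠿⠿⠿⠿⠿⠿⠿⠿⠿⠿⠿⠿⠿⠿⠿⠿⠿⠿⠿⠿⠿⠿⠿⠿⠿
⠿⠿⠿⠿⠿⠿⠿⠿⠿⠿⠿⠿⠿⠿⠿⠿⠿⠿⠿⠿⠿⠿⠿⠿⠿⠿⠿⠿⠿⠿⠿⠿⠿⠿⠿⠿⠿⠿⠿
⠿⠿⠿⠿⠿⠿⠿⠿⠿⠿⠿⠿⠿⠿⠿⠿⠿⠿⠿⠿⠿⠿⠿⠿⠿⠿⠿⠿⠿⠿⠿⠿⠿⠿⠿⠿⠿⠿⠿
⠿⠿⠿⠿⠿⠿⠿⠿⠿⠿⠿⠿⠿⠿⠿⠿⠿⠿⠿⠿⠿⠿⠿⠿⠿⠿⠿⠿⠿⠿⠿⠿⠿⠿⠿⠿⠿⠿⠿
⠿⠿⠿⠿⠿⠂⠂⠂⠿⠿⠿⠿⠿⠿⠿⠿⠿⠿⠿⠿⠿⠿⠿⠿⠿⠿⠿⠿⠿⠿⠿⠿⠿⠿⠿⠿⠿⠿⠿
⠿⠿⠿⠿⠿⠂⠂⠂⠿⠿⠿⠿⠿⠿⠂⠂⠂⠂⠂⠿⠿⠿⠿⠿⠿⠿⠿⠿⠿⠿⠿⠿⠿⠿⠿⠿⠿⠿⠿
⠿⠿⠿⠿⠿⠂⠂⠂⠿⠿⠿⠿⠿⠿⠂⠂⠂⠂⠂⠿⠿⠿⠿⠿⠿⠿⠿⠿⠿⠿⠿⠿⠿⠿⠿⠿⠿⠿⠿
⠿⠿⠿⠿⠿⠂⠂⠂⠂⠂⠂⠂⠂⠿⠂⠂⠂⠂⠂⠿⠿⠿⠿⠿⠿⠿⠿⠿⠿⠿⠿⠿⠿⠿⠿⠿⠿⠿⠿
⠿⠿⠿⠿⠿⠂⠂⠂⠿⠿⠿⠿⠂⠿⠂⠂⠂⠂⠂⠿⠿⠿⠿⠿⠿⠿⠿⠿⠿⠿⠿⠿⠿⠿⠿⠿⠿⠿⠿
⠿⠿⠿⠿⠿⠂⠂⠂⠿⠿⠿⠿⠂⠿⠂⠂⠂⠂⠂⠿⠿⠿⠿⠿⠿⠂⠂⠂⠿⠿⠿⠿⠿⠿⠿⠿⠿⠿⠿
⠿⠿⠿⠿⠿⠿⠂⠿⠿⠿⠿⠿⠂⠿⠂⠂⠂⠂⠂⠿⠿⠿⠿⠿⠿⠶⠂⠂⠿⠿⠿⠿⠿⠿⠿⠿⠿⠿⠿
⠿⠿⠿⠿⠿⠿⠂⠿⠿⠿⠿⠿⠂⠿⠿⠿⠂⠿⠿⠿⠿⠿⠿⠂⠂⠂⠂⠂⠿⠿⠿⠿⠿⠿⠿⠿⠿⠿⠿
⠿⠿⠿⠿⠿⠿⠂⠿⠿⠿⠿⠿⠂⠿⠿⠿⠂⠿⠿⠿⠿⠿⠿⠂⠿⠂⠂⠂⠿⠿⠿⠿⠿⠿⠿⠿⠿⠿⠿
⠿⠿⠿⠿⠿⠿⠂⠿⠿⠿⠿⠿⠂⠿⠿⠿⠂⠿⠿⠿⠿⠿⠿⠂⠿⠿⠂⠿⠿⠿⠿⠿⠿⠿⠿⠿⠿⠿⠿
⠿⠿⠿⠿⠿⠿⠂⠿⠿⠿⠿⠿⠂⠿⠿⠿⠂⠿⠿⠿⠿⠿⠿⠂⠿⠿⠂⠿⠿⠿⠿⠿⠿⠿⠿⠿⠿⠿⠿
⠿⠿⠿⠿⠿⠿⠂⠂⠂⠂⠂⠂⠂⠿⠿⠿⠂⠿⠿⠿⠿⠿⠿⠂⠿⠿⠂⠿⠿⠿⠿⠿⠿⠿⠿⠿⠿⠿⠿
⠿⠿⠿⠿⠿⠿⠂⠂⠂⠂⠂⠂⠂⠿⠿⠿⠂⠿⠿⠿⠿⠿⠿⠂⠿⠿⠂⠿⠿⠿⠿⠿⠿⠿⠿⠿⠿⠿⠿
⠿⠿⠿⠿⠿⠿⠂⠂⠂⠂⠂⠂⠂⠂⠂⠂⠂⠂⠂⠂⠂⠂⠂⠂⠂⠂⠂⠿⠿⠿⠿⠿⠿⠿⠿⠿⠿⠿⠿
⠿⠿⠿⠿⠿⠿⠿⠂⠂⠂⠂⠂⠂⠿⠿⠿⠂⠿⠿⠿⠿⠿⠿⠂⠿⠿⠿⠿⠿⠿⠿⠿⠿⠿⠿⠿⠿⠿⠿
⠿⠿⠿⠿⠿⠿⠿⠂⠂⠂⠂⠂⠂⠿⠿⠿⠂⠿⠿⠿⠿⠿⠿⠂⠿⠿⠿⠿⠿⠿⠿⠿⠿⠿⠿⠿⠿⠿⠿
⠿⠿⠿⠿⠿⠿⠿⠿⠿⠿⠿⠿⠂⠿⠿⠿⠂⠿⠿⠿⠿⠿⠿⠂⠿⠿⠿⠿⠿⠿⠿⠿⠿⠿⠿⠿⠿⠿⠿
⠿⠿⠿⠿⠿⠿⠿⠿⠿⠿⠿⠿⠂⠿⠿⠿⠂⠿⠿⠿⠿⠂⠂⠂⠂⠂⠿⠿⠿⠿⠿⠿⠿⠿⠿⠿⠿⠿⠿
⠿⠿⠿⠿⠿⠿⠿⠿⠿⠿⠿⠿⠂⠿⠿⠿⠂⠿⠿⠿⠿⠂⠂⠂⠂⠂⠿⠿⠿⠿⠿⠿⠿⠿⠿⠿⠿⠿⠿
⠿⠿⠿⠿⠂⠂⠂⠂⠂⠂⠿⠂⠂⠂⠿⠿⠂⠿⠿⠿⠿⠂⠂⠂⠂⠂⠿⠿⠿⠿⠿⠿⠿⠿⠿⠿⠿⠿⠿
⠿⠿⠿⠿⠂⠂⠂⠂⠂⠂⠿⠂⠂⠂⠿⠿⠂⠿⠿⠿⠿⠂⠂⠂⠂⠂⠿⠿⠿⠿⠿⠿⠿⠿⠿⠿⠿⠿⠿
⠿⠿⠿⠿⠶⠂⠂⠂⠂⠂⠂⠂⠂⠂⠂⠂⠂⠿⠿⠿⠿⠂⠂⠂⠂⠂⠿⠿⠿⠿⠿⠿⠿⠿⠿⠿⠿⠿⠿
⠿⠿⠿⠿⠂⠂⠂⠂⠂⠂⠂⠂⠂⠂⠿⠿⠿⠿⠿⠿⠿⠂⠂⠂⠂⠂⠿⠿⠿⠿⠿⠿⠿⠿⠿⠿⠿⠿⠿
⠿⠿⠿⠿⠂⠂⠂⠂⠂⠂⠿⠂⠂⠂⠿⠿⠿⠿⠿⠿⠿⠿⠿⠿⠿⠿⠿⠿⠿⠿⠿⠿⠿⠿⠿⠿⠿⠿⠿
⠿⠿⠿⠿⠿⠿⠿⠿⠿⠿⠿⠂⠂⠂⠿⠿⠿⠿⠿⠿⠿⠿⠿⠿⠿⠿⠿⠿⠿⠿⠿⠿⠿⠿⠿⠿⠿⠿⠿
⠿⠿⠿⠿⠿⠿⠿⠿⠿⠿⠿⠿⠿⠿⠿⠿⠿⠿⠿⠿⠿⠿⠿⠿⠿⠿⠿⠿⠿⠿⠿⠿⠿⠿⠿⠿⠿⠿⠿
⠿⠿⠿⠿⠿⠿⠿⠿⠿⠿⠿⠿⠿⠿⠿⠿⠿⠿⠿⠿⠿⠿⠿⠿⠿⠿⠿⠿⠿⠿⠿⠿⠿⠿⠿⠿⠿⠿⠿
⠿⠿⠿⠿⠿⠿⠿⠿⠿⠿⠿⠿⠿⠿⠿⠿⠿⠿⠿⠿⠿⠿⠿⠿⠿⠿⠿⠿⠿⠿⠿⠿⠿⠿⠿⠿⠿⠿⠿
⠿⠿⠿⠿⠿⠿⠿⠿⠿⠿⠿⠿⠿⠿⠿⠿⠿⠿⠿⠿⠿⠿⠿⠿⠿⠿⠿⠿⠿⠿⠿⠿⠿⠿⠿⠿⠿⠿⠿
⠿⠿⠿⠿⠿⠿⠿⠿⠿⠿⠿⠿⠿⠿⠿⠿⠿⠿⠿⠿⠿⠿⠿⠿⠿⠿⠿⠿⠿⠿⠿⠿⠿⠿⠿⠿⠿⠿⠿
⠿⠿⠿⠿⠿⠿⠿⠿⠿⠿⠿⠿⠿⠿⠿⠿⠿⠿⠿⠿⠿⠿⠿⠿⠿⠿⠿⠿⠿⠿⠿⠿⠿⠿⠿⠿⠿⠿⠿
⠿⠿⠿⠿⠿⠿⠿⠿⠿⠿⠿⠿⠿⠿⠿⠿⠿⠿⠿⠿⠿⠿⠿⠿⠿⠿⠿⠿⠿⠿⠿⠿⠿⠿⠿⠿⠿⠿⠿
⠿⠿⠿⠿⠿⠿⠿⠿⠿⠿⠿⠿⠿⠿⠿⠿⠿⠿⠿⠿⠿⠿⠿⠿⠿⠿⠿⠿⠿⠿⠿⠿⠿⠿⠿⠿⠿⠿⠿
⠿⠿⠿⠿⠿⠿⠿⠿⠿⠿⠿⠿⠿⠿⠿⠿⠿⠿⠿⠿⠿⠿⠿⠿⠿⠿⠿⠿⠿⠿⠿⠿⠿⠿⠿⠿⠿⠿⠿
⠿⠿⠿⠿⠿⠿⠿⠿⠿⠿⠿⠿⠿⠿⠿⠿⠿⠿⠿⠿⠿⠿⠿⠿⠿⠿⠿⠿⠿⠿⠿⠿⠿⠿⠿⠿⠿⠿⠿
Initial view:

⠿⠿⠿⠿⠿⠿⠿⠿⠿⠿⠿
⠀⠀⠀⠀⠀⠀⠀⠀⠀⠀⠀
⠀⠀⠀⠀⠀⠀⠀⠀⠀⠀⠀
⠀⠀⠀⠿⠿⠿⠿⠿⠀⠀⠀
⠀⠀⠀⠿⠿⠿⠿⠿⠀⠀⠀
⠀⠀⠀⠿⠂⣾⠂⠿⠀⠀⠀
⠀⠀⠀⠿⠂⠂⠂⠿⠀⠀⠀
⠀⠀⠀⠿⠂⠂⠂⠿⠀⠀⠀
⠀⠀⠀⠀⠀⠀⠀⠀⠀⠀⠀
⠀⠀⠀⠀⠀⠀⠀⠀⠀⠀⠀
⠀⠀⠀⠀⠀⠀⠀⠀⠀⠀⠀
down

⠀⠀⠀⠀⠀⠀⠀⠀⠀⠀⠀
⠀⠀⠀⠀⠀⠀⠀⠀⠀⠀⠀
⠀⠀⠀⠿⠿⠿⠿⠿⠀⠀⠀
⠀⠀⠀⠿⠿⠿⠿⠿⠀⠀⠀
⠀⠀⠀⠿⠂⠂⠂⠿⠀⠀⠀
⠀⠀⠀⠿⠂⣾⠂⠿⠀⠀⠀
⠀⠀⠀⠿⠂⠂⠂⠿⠀⠀⠀
⠀⠀⠀⠿⠂⠂⠂⠂⠀⠀⠀
⠀⠀⠀⠀⠀⠀⠀⠀⠀⠀⠀
⠀⠀⠀⠀⠀⠀⠀⠀⠀⠀⠀
⠀⠀⠀⠀⠀⠀⠀⠀⠀⠀⠀

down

⠀⠀⠀⠀⠀⠀⠀⠀⠀⠀⠀
⠀⠀⠀⠿⠿⠿⠿⠿⠀⠀⠀
⠀⠀⠀⠿⠿⠿⠿⠿⠀⠀⠀
⠀⠀⠀⠿⠂⠂⠂⠿⠀⠀⠀
⠀⠀⠀⠿⠂⠂⠂⠿⠀⠀⠀
⠀⠀⠀⠿⠂⣾⠂⠿⠀⠀⠀
⠀⠀⠀⠿⠂⠂⠂⠂⠀⠀⠀
⠀⠀⠀⠿⠂⠂⠂⠿⠀⠀⠀
⠀⠀⠀⠀⠀⠀⠀⠀⠀⠀⠀
⠀⠀⠀⠀⠀⠀⠀⠀⠀⠀⠀
⠀⠀⠀⠀⠀⠀⠀⠀⠀⠀⠀

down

⠀⠀⠀⠿⠿⠿⠿⠿⠀⠀⠀
⠀⠀⠀⠿⠿⠿⠿⠿⠀⠀⠀
⠀⠀⠀⠿⠂⠂⠂⠿⠀⠀⠀
⠀⠀⠀⠿⠂⠂⠂⠿⠀⠀⠀
⠀⠀⠀⠿⠂⠂⠂⠿⠀⠀⠀
⠀⠀⠀⠿⠂⣾⠂⠂⠀⠀⠀
⠀⠀⠀⠿⠂⠂⠂⠿⠀⠀⠀
⠀⠀⠀⠿⠂⠂⠂⠿⠀⠀⠀
⠀⠀⠀⠀⠀⠀⠀⠀⠀⠀⠀
⠀⠀⠀⠀⠀⠀⠀⠀⠀⠀⠀
⠀⠀⠀⠀⠀⠀⠀⠀⠀⠀⠀

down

⠀⠀⠀⠿⠿⠿⠿⠿⠀⠀⠀
⠀⠀⠀⠿⠂⠂⠂⠿⠀⠀⠀
⠀⠀⠀⠿⠂⠂⠂⠿⠀⠀⠀
⠀⠀⠀⠿⠂⠂⠂⠿⠀⠀⠀
⠀⠀⠀⠿⠂⠂⠂⠂⠀⠀⠀
⠀⠀⠀⠿⠂⣾⠂⠿⠀⠀⠀
⠀⠀⠀⠿⠂⠂⠂⠿⠀⠀⠀
⠀⠀⠀⠿⠿⠂⠿⠿⠀⠀⠀
⠀⠀⠀⠀⠀⠀⠀⠀⠀⠀⠀
⠀⠀⠀⠀⠀⠀⠀⠀⠀⠀⠀
⠀⠀⠀⠀⠀⠀⠀⠀⠀⠀⠀

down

⠀⠀⠀⠿⠂⠂⠂⠿⠀⠀⠀
⠀⠀⠀⠿⠂⠂⠂⠿⠀⠀⠀
⠀⠀⠀⠿⠂⠂⠂⠿⠀⠀⠀
⠀⠀⠀⠿⠂⠂⠂⠂⠀⠀⠀
⠀⠀⠀⠿⠂⠂⠂⠿⠀⠀⠀
⠀⠀⠀⠿⠂⣾⠂⠿⠀⠀⠀
⠀⠀⠀⠿⠿⠂⠿⠿⠀⠀⠀
⠀⠀⠀⠿⠿⠂⠿⠿⠀⠀⠀
⠀⠀⠀⠀⠀⠀⠀⠀⠀⠀⠀
⠀⠀⠀⠀⠀⠀⠀⠀⠀⠀⠀
⠀⠀⠀⠀⠀⠀⠀⠀⠀⠀⠀

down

⠀⠀⠀⠿⠂⠂⠂⠿⠀⠀⠀
⠀⠀⠀⠿⠂⠂⠂⠿⠀⠀⠀
⠀⠀⠀⠿⠂⠂⠂⠂⠀⠀⠀
⠀⠀⠀⠿⠂⠂⠂⠿⠀⠀⠀
⠀⠀⠀⠿⠂⠂⠂⠿⠀⠀⠀
⠀⠀⠀⠿⠿⣾⠿⠿⠀⠀⠀
⠀⠀⠀⠿⠿⠂⠿⠿⠀⠀⠀
⠀⠀⠀⠿⠿⠂⠿⠿⠀⠀⠀
⠀⠀⠀⠀⠀⠀⠀⠀⠀⠀⠀
⠀⠀⠀⠀⠀⠀⠀⠀⠀⠀⠀
⠀⠀⠀⠀⠀⠀⠀⠀⠀⠀⠀

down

⠀⠀⠀⠿⠂⠂⠂⠿⠀⠀⠀
⠀⠀⠀⠿⠂⠂⠂⠂⠀⠀⠀
⠀⠀⠀⠿⠂⠂⠂⠿⠀⠀⠀
⠀⠀⠀⠿⠂⠂⠂⠿⠀⠀⠀
⠀⠀⠀⠿⠿⠂⠿⠿⠀⠀⠀
⠀⠀⠀⠿⠿⣾⠿⠿⠀⠀⠀
⠀⠀⠀⠿⠿⠂⠿⠿⠀⠀⠀
⠀⠀⠀⠿⠿⠂⠿⠿⠀⠀⠀
⠀⠀⠀⠀⠀⠀⠀⠀⠀⠀⠀
⠀⠀⠀⠀⠀⠀⠀⠀⠀⠀⠀
⠀⠀⠀⠀⠀⠀⠀⠀⠀⠀⠀

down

⠀⠀⠀⠿⠂⠂⠂⠂⠀⠀⠀
⠀⠀⠀⠿⠂⠂⠂⠿⠀⠀⠀
⠀⠀⠀⠿⠂⠂⠂⠿⠀⠀⠀
⠀⠀⠀⠿⠿⠂⠿⠿⠀⠀⠀
⠀⠀⠀⠿⠿⠂⠿⠿⠀⠀⠀
⠀⠀⠀⠿⠿⣾⠿⠿⠀⠀⠀
⠀⠀⠀⠿⠿⠂⠿⠿⠀⠀⠀
⠀⠀⠀⠿⠿⠂⠿⠿⠀⠀⠀
⠀⠀⠀⠀⠀⠀⠀⠀⠀⠀⠀
⠀⠀⠀⠀⠀⠀⠀⠀⠀⠀⠀
⠀⠀⠀⠀⠀⠀⠀⠀⠀⠀⠀

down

⠀⠀⠀⠿⠂⠂⠂⠿⠀⠀⠀
⠀⠀⠀⠿⠂⠂⠂⠿⠀⠀⠀
⠀⠀⠀⠿⠿⠂⠿⠿⠀⠀⠀
⠀⠀⠀⠿⠿⠂⠿⠿⠀⠀⠀
⠀⠀⠀⠿⠿⠂⠿⠿⠀⠀⠀
⠀⠀⠀⠿⠿⣾⠿⠿⠀⠀⠀
⠀⠀⠀⠿⠿⠂⠿⠿⠀⠀⠀
⠀⠀⠀⠿⠿⠂⠂⠂⠀⠀⠀
⠀⠀⠀⠀⠀⠀⠀⠀⠀⠀⠀
⠀⠀⠀⠀⠀⠀⠀⠀⠀⠀⠀
⠀⠀⠀⠀⠀⠀⠀⠀⠀⠀⠀

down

⠀⠀⠀⠿⠂⠂⠂⠿⠀⠀⠀
⠀⠀⠀⠿⠿⠂⠿⠿⠀⠀⠀
⠀⠀⠀⠿⠿⠂⠿⠿⠀⠀⠀
⠀⠀⠀⠿⠿⠂⠿⠿⠀⠀⠀
⠀⠀⠀⠿⠿⠂⠿⠿⠀⠀⠀
⠀⠀⠀⠿⠿⣾⠿⠿⠀⠀⠀
⠀⠀⠀⠿⠿⠂⠂⠂⠀⠀⠀
⠀⠀⠀⠿⠿⠂⠂⠂⠀⠀⠀
⠀⠀⠀⠀⠀⠀⠀⠀⠀⠀⠀
⠀⠀⠀⠀⠀⠀⠀⠀⠀⠀⠀
⠀⠀⠀⠀⠀⠀⠀⠀⠀⠀⠀

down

⠀⠀⠀⠿⠿⠂⠿⠿⠀⠀⠀
⠀⠀⠀⠿⠿⠂⠿⠿⠀⠀⠀
⠀⠀⠀⠿⠿⠂⠿⠿⠀⠀⠀
⠀⠀⠀⠿⠿⠂⠿⠿⠀⠀⠀
⠀⠀⠀⠿⠿⠂⠿⠿⠀⠀⠀
⠀⠀⠀⠿⠿⣾⠂⠂⠀⠀⠀
⠀⠀⠀⠿⠿⠂⠂⠂⠀⠀⠀
⠀⠀⠀⠿⠿⠂⠂⠂⠀⠀⠀
⠀⠀⠀⠀⠀⠀⠀⠀⠀⠀⠀
⠀⠀⠀⠀⠀⠀⠀⠀⠀⠀⠀
⠀⠀⠀⠀⠀⠀⠀⠀⠀⠀⠀

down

⠀⠀⠀⠿⠿⠂⠿⠿⠀⠀⠀
⠀⠀⠀⠿⠿⠂⠿⠿⠀⠀⠀
⠀⠀⠀⠿⠿⠂⠿⠿⠀⠀⠀
⠀⠀⠀⠿⠿⠂⠿⠿⠀⠀⠀
⠀⠀⠀⠿⠿⠂⠂⠂⠀⠀⠀
⠀⠀⠀⠿⠿⣾⠂⠂⠀⠀⠀
⠀⠀⠀⠿⠿⠂⠂⠂⠀⠀⠀
⠀⠀⠀⠿⠿⠿⠂⠂⠀⠀⠀
⠀⠀⠀⠀⠀⠀⠀⠀⠀⠀⠀
⠀⠀⠀⠀⠀⠀⠀⠀⠀⠀⠀
⠀⠀⠀⠀⠀⠀⠀⠀⠀⠀⠀

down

⠀⠀⠀⠿⠿⠂⠿⠿⠀⠀⠀
⠀⠀⠀⠿⠿⠂⠿⠿⠀⠀⠀
⠀⠀⠀⠿⠿⠂⠿⠿⠀⠀⠀
⠀⠀⠀⠿⠿⠂⠂⠂⠀⠀⠀
⠀⠀⠀⠿⠿⠂⠂⠂⠀⠀⠀
⠀⠀⠀⠿⠿⣾⠂⠂⠀⠀⠀
⠀⠀⠀⠿⠿⠿⠂⠂⠀⠀⠀
⠀⠀⠀⠿⠿⠿⠂⠂⠀⠀⠀
⠀⠀⠀⠀⠀⠀⠀⠀⠀⠀⠀
⠀⠀⠀⠀⠀⠀⠀⠀⠀⠀⠀
⠀⠀⠀⠀⠀⠀⠀⠀⠀⠀⠀

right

⠀⠀⠿⠿⠂⠿⠿⠀⠀⠀⠀
⠀⠀⠿⠿⠂⠿⠿⠀⠀⠀⠀
⠀⠀⠿⠿⠂⠿⠿⠀⠀⠀⠀
⠀⠀⠿⠿⠂⠂⠂⠂⠀⠀⠀
⠀⠀⠿⠿⠂⠂⠂⠂⠀⠀⠀
⠀⠀⠿⠿⠂⣾⠂⠂⠀⠀⠀
⠀⠀⠿⠿⠿⠂⠂⠂⠀⠀⠀
⠀⠀⠿⠿⠿⠂⠂⠂⠀⠀⠀
⠀⠀⠀⠀⠀⠀⠀⠀⠀⠀⠀
⠀⠀⠀⠀⠀⠀⠀⠀⠀⠀⠀
⠀⠀⠀⠀⠀⠀⠀⠀⠀⠀⠀

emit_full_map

⠿⠿⠿⠿⠿⠀
⠿⠿⠿⠿⠿⠀
⠿⠂⠂⠂⠿⠀
⠿⠂⠂⠂⠿⠀
⠿⠂⠂⠂⠿⠀
⠿⠂⠂⠂⠂⠀
⠿⠂⠂⠂⠿⠀
⠿⠂⠂⠂⠿⠀
⠿⠿⠂⠿⠿⠀
⠿⠿⠂⠿⠿⠀
⠿⠿⠂⠿⠿⠀
⠿⠿⠂⠿⠿⠀
⠿⠿⠂⠿⠿⠀
⠿⠿⠂⠂⠂⠂
⠿⠿⠂⠂⠂⠂
⠿⠿⠂⣾⠂⠂
⠿⠿⠿⠂⠂⠂
⠿⠿⠿⠂⠂⠂

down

⠀⠀⠿⠿⠂⠿⠿⠀⠀⠀⠀
⠀⠀⠿⠿⠂⠿⠿⠀⠀⠀⠀
⠀⠀⠿⠿⠂⠂⠂⠂⠀⠀⠀
⠀⠀⠿⠿⠂⠂⠂⠂⠀⠀⠀
⠀⠀⠿⠿⠂⠂⠂⠂⠀⠀⠀
⠀⠀⠿⠿⠿⣾⠂⠂⠀⠀⠀
⠀⠀⠿⠿⠿⠂⠂⠂⠀⠀⠀
⠀⠀⠀⠿⠿⠿⠿⠿⠀⠀⠀
⠀⠀⠀⠀⠀⠀⠀⠀⠀⠀⠀
⠀⠀⠀⠀⠀⠀⠀⠀⠀⠀⠀
⠀⠀⠀⠀⠀⠀⠀⠀⠀⠀⠀

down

⠀⠀⠿⠿⠂⠿⠿⠀⠀⠀⠀
⠀⠀⠿⠿⠂⠂⠂⠂⠀⠀⠀
⠀⠀⠿⠿⠂⠂⠂⠂⠀⠀⠀
⠀⠀⠿⠿⠂⠂⠂⠂⠀⠀⠀
⠀⠀⠿⠿⠿⠂⠂⠂⠀⠀⠀
⠀⠀⠿⠿⠿⣾⠂⠂⠀⠀⠀
⠀⠀⠀⠿⠿⠿⠿⠿⠀⠀⠀
⠀⠀⠀⠿⠿⠿⠿⠿⠀⠀⠀
⠀⠀⠀⠀⠀⠀⠀⠀⠀⠀⠀
⠀⠀⠀⠀⠀⠀⠀⠀⠀⠀⠀
⠀⠀⠀⠀⠀⠀⠀⠀⠀⠀⠀

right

⠀⠿⠿⠂⠿⠿⠀⠀⠀⠀⠀
⠀⠿⠿⠂⠂⠂⠂⠀⠀⠀⠀
⠀⠿⠿⠂⠂⠂⠂⠀⠀⠀⠀
⠀⠿⠿⠂⠂⠂⠂⠂⠀⠀⠀
⠀⠿⠿⠿⠂⠂⠂⠂⠀⠀⠀
⠀⠿⠿⠿⠂⣾⠂⠂⠀⠀⠀
⠀⠀⠿⠿⠿⠿⠿⠿⠀⠀⠀
⠀⠀⠿⠿⠿⠿⠿⠿⠀⠀⠀
⠀⠀⠀⠀⠀⠀⠀⠀⠀⠀⠀
⠀⠀⠀⠀⠀⠀⠀⠀⠀⠀⠀
⠀⠀⠀⠀⠀⠀⠀⠀⠀⠀⠀

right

⠿⠿⠂⠿⠿⠀⠀⠀⠀⠀⠀
⠿⠿⠂⠂⠂⠂⠀⠀⠀⠀⠀
⠿⠿⠂⠂⠂⠂⠀⠀⠀⠀⠀
⠿⠿⠂⠂⠂⠂⠂⠂⠀⠀⠀
⠿⠿⠿⠂⠂⠂⠂⠂⠀⠀⠀
⠿⠿⠿⠂⠂⣾⠂⠂⠀⠀⠀
⠀⠿⠿⠿⠿⠿⠿⠿⠀⠀⠀
⠀⠿⠿⠿⠿⠿⠿⠿⠀⠀⠀
⠀⠀⠀⠀⠀⠀⠀⠀⠀⠀⠀
⠀⠀⠀⠀⠀⠀⠀⠀⠀⠀⠀
⠀⠀⠀⠀⠀⠀⠀⠀⠀⠀⠀

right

⠿⠂⠿⠿⠀⠀⠀⠀⠀⠀⠀
⠿⠂⠂⠂⠂⠀⠀⠀⠀⠀⠀
⠿⠂⠂⠂⠂⠀⠀⠀⠀⠀⠀
⠿⠂⠂⠂⠂⠂⠂⠂⠀⠀⠀
⠿⠿⠂⠂⠂⠂⠂⠂⠀⠀⠀
⠿⠿⠂⠂⠂⣾⠂⠂⠀⠀⠀
⠿⠿⠿⠿⠿⠿⠿⠂⠀⠀⠀
⠿⠿⠿⠿⠿⠿⠿⠂⠀⠀⠀
⠀⠀⠀⠀⠀⠀⠀⠀⠀⠀⠀
⠀⠀⠀⠀⠀⠀⠀⠀⠀⠀⠀
⠀⠀⠀⠀⠀⠀⠀⠀⠀⠀⠀

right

⠂⠿⠿⠀⠀⠀⠀⠀⠀⠀⠀
⠂⠂⠂⠂⠀⠀⠀⠀⠀⠀⠀
⠂⠂⠂⠂⠀⠀⠀⠀⠀⠀⠀
⠂⠂⠂⠂⠂⠂⠂⠂⠀⠀⠀
⠿⠂⠂⠂⠂⠂⠂⠿⠀⠀⠀
⠿⠂⠂⠂⠂⣾⠂⠿⠀⠀⠀
⠿⠿⠿⠿⠿⠿⠂⠿⠀⠀⠀
⠿⠿⠿⠿⠿⠿⠂⠿⠀⠀⠀
⠀⠀⠀⠀⠀⠀⠀⠀⠀⠀⠀
⠀⠀⠀⠀⠀⠀⠀⠀⠀⠀⠀
⠀⠀⠀⠀⠀⠀⠀⠀⠀⠀⠀

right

⠿⠿⠀⠀⠀⠀⠀⠀⠀⠀⠀
⠂⠂⠂⠀⠀⠀⠀⠀⠀⠀⠀
⠂⠂⠂⠀⠀⠀⠀⠀⠀⠀⠀
⠂⠂⠂⠂⠂⠂⠂⠂⠀⠀⠀
⠂⠂⠂⠂⠂⠂⠿⠿⠀⠀⠀
⠂⠂⠂⠂⠂⣾⠿⠿⠀⠀⠀
⠿⠿⠿⠿⠿⠂⠿⠿⠀⠀⠀
⠿⠿⠿⠿⠿⠂⠿⠿⠀⠀⠀
⠀⠀⠀⠀⠀⠀⠀⠀⠀⠀⠀
⠀⠀⠀⠀⠀⠀⠀⠀⠀⠀⠀
⠀⠀⠀⠀⠀⠀⠀⠀⠀⠀⠀

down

⠂⠂⠂⠀⠀⠀⠀⠀⠀⠀⠀
⠂⠂⠂⠀⠀⠀⠀⠀⠀⠀⠀
⠂⠂⠂⠂⠂⠂⠂⠂⠀⠀⠀
⠂⠂⠂⠂⠂⠂⠿⠿⠀⠀⠀
⠂⠂⠂⠂⠂⠂⠿⠿⠀⠀⠀
⠿⠿⠿⠿⠿⣾⠿⠿⠀⠀⠀
⠿⠿⠿⠿⠿⠂⠿⠿⠀⠀⠀
⠀⠀⠀⠿⠿⠂⠿⠿⠀⠀⠀
⠀⠀⠀⠀⠀⠀⠀⠀⠀⠀⠀
⠀⠀⠀⠀⠀⠀⠀⠀⠀⠀⠀
⠀⠀⠀⠀⠀⠀⠀⠀⠀⠀⠀

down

⠂⠂⠂⠀⠀⠀⠀⠀⠀⠀⠀
⠂⠂⠂⠂⠂⠂⠂⠂⠀⠀⠀
⠂⠂⠂⠂⠂⠂⠿⠿⠀⠀⠀
⠂⠂⠂⠂⠂⠂⠿⠿⠀⠀⠀
⠿⠿⠿⠿⠿⠂⠿⠿⠀⠀⠀
⠿⠿⠿⠿⠿⣾⠿⠿⠀⠀⠀
⠀⠀⠀⠿⠿⠂⠿⠿⠀⠀⠀
⠀⠀⠀⠿⠂⠂⠂⠿⠀⠀⠀
⠀⠀⠀⠀⠀⠀⠀⠀⠀⠀⠀
⠀⠀⠀⠀⠀⠀⠀⠀⠀⠀⠀
⠀⠀⠀⠀⠀⠀⠀⠀⠀⠀⠀

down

⠂⠂⠂⠂⠂⠂⠂⠂⠀⠀⠀
⠂⠂⠂⠂⠂⠂⠿⠿⠀⠀⠀
⠂⠂⠂⠂⠂⠂⠿⠿⠀⠀⠀
⠿⠿⠿⠿⠿⠂⠿⠿⠀⠀⠀
⠿⠿⠿⠿⠿⠂⠿⠿⠀⠀⠀
⠀⠀⠀⠿⠿⣾⠿⠿⠀⠀⠀
⠀⠀⠀⠿⠂⠂⠂⠿⠀⠀⠀
⠀⠀⠀⠿⠂⠂⠂⠿⠀⠀⠀
⠀⠀⠀⠀⠀⠀⠀⠀⠀⠀⠀
⠀⠀⠀⠀⠀⠀⠀⠀⠀⠀⠀
⠀⠀⠀⠀⠀⠀⠀⠀⠀⠀⠀

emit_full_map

⠿⠿⠿⠿⠿⠀⠀⠀⠀⠀⠀
⠿⠿⠿⠿⠿⠀⠀⠀⠀⠀⠀
⠿⠂⠂⠂⠿⠀⠀⠀⠀⠀⠀
⠿⠂⠂⠂⠿⠀⠀⠀⠀⠀⠀
⠿⠂⠂⠂⠿⠀⠀⠀⠀⠀⠀
⠿⠂⠂⠂⠂⠀⠀⠀⠀⠀⠀
⠿⠂⠂⠂⠿⠀⠀⠀⠀⠀⠀
⠿⠂⠂⠂⠿⠀⠀⠀⠀⠀⠀
⠿⠿⠂⠿⠿⠀⠀⠀⠀⠀⠀
⠿⠿⠂⠿⠿⠀⠀⠀⠀⠀⠀
⠿⠿⠂⠿⠿⠀⠀⠀⠀⠀⠀
⠿⠿⠂⠿⠿⠀⠀⠀⠀⠀⠀
⠿⠿⠂⠿⠿⠀⠀⠀⠀⠀⠀
⠿⠿⠂⠂⠂⠂⠀⠀⠀⠀⠀
⠿⠿⠂⠂⠂⠂⠀⠀⠀⠀⠀
⠿⠿⠂⠂⠂⠂⠂⠂⠂⠂⠂
⠿⠿⠿⠂⠂⠂⠂⠂⠂⠿⠿
⠿⠿⠿⠂⠂⠂⠂⠂⠂⠿⠿
⠀⠿⠿⠿⠿⠿⠿⠿⠂⠿⠿
⠀⠿⠿⠿⠿⠿⠿⠿⠂⠿⠿
⠀⠀⠀⠀⠀⠀⠿⠿⣾⠿⠿
⠀⠀⠀⠀⠀⠀⠿⠂⠂⠂⠿
⠀⠀⠀⠀⠀⠀⠿⠂⠂⠂⠿

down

⠂⠂⠂⠂⠂⠂⠿⠿⠀⠀⠀
⠂⠂⠂⠂⠂⠂⠿⠿⠀⠀⠀
⠿⠿⠿⠿⠿⠂⠿⠿⠀⠀⠀
⠿⠿⠿⠿⠿⠂⠿⠿⠀⠀⠀
⠀⠀⠀⠿⠿⠂⠿⠿⠀⠀⠀
⠀⠀⠀⠿⠂⣾⠂⠿⠀⠀⠀
⠀⠀⠀⠿⠂⠂⠂⠿⠀⠀⠀
⠀⠀⠀⠂⠂⠂⠂⠂⠀⠀⠀
⠀⠀⠀⠀⠀⠀⠀⠀⠀⠀⠀
⠀⠀⠀⠀⠀⠀⠀⠀⠀⠀⠀
⠀⠀⠀⠀⠀⠀⠀⠀⠀⠀⠀

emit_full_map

⠿⠿⠿⠿⠿⠀⠀⠀⠀⠀⠀
⠿⠿⠿⠿⠿⠀⠀⠀⠀⠀⠀
⠿⠂⠂⠂⠿⠀⠀⠀⠀⠀⠀
⠿⠂⠂⠂⠿⠀⠀⠀⠀⠀⠀
⠿⠂⠂⠂⠿⠀⠀⠀⠀⠀⠀
⠿⠂⠂⠂⠂⠀⠀⠀⠀⠀⠀
⠿⠂⠂⠂⠿⠀⠀⠀⠀⠀⠀
⠿⠂⠂⠂⠿⠀⠀⠀⠀⠀⠀
⠿⠿⠂⠿⠿⠀⠀⠀⠀⠀⠀
⠿⠿⠂⠿⠿⠀⠀⠀⠀⠀⠀
⠿⠿⠂⠿⠿⠀⠀⠀⠀⠀⠀
⠿⠿⠂⠿⠿⠀⠀⠀⠀⠀⠀
⠿⠿⠂⠿⠿⠀⠀⠀⠀⠀⠀
⠿⠿⠂⠂⠂⠂⠀⠀⠀⠀⠀
⠿⠿⠂⠂⠂⠂⠀⠀⠀⠀⠀
⠿⠿⠂⠂⠂⠂⠂⠂⠂⠂⠂
⠿⠿⠿⠂⠂⠂⠂⠂⠂⠿⠿
⠿⠿⠿⠂⠂⠂⠂⠂⠂⠿⠿
⠀⠿⠿⠿⠿⠿⠿⠿⠂⠿⠿
⠀⠿⠿⠿⠿⠿⠿⠿⠂⠿⠿
⠀⠀⠀⠀⠀⠀⠿⠿⠂⠿⠿
⠀⠀⠀⠀⠀⠀⠿⠂⣾⠂⠿
⠀⠀⠀⠀⠀⠀⠿⠂⠂⠂⠿
⠀⠀⠀⠀⠀⠀⠂⠂⠂⠂⠂


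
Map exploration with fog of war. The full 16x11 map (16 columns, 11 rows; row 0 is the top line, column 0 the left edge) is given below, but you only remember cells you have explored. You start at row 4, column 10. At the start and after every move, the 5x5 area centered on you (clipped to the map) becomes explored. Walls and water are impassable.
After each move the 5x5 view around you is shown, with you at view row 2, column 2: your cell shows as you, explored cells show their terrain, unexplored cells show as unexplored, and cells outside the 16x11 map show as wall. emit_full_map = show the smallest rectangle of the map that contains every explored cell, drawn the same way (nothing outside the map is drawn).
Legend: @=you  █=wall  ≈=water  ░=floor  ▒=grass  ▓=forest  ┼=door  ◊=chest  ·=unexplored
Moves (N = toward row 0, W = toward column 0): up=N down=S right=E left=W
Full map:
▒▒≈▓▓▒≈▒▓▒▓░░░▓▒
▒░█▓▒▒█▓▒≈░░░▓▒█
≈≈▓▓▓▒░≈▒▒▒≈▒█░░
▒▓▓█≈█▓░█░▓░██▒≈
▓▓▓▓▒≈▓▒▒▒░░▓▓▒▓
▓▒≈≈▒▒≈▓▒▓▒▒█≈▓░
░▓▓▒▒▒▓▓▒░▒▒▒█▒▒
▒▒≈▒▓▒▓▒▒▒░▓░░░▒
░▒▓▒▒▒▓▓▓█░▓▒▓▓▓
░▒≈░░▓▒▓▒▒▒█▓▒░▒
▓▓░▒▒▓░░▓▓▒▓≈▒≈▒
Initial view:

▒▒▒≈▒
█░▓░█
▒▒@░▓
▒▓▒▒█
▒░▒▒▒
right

▒▒≈▒█
░▓░██
▒░@▓▓
▓▒▒█≈
░▒▒▒█

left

▒▒▒≈▒
█░▓░█
▒▒@░▓
▒▓▒▒█
▒░▒▒▒

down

█░▓░█
▒▒░░▓
▒▓@▒█
▒░▒▒▒
▒▒░▓░

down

▒▒░░▓
▒▓▒▒█
▒░@▒▒
▒▒░▓░
▓█░▓▒

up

█░▓░█
▒▒░░▓
▒▓@▒█
▒░▒▒▒
▒▒░▓░

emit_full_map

▒▒▒≈▒█
█░▓░██
▒▒░░▓▓
▒▓@▒█≈
▒░▒▒▒█
▒▒░▓░·
▓█░▓▒·

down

▒▒░░▓
▒▓▒▒█
▒░@▒▒
▒▒░▓░
▓█░▓▒

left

▒▒▒░░
▓▒▓▒▒
▓▒@▒▒
▒▒▒░▓
▓▓█░▓

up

░█░▓░
▒▒▒░░
▓▒@▒▒
▓▒░▒▒
▒▒▒░▓

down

▒▒▒░░
▓▒▓▒▒
▓▒@▒▒
▒▒▒░▓
▓▓█░▓

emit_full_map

·▒▒▒≈▒█
░█░▓░██
▒▒▒░░▓▓
▓▒▓▒▒█≈
▓▒@▒▒▒█
▒▒▒░▓░·
▓▓█░▓▒·


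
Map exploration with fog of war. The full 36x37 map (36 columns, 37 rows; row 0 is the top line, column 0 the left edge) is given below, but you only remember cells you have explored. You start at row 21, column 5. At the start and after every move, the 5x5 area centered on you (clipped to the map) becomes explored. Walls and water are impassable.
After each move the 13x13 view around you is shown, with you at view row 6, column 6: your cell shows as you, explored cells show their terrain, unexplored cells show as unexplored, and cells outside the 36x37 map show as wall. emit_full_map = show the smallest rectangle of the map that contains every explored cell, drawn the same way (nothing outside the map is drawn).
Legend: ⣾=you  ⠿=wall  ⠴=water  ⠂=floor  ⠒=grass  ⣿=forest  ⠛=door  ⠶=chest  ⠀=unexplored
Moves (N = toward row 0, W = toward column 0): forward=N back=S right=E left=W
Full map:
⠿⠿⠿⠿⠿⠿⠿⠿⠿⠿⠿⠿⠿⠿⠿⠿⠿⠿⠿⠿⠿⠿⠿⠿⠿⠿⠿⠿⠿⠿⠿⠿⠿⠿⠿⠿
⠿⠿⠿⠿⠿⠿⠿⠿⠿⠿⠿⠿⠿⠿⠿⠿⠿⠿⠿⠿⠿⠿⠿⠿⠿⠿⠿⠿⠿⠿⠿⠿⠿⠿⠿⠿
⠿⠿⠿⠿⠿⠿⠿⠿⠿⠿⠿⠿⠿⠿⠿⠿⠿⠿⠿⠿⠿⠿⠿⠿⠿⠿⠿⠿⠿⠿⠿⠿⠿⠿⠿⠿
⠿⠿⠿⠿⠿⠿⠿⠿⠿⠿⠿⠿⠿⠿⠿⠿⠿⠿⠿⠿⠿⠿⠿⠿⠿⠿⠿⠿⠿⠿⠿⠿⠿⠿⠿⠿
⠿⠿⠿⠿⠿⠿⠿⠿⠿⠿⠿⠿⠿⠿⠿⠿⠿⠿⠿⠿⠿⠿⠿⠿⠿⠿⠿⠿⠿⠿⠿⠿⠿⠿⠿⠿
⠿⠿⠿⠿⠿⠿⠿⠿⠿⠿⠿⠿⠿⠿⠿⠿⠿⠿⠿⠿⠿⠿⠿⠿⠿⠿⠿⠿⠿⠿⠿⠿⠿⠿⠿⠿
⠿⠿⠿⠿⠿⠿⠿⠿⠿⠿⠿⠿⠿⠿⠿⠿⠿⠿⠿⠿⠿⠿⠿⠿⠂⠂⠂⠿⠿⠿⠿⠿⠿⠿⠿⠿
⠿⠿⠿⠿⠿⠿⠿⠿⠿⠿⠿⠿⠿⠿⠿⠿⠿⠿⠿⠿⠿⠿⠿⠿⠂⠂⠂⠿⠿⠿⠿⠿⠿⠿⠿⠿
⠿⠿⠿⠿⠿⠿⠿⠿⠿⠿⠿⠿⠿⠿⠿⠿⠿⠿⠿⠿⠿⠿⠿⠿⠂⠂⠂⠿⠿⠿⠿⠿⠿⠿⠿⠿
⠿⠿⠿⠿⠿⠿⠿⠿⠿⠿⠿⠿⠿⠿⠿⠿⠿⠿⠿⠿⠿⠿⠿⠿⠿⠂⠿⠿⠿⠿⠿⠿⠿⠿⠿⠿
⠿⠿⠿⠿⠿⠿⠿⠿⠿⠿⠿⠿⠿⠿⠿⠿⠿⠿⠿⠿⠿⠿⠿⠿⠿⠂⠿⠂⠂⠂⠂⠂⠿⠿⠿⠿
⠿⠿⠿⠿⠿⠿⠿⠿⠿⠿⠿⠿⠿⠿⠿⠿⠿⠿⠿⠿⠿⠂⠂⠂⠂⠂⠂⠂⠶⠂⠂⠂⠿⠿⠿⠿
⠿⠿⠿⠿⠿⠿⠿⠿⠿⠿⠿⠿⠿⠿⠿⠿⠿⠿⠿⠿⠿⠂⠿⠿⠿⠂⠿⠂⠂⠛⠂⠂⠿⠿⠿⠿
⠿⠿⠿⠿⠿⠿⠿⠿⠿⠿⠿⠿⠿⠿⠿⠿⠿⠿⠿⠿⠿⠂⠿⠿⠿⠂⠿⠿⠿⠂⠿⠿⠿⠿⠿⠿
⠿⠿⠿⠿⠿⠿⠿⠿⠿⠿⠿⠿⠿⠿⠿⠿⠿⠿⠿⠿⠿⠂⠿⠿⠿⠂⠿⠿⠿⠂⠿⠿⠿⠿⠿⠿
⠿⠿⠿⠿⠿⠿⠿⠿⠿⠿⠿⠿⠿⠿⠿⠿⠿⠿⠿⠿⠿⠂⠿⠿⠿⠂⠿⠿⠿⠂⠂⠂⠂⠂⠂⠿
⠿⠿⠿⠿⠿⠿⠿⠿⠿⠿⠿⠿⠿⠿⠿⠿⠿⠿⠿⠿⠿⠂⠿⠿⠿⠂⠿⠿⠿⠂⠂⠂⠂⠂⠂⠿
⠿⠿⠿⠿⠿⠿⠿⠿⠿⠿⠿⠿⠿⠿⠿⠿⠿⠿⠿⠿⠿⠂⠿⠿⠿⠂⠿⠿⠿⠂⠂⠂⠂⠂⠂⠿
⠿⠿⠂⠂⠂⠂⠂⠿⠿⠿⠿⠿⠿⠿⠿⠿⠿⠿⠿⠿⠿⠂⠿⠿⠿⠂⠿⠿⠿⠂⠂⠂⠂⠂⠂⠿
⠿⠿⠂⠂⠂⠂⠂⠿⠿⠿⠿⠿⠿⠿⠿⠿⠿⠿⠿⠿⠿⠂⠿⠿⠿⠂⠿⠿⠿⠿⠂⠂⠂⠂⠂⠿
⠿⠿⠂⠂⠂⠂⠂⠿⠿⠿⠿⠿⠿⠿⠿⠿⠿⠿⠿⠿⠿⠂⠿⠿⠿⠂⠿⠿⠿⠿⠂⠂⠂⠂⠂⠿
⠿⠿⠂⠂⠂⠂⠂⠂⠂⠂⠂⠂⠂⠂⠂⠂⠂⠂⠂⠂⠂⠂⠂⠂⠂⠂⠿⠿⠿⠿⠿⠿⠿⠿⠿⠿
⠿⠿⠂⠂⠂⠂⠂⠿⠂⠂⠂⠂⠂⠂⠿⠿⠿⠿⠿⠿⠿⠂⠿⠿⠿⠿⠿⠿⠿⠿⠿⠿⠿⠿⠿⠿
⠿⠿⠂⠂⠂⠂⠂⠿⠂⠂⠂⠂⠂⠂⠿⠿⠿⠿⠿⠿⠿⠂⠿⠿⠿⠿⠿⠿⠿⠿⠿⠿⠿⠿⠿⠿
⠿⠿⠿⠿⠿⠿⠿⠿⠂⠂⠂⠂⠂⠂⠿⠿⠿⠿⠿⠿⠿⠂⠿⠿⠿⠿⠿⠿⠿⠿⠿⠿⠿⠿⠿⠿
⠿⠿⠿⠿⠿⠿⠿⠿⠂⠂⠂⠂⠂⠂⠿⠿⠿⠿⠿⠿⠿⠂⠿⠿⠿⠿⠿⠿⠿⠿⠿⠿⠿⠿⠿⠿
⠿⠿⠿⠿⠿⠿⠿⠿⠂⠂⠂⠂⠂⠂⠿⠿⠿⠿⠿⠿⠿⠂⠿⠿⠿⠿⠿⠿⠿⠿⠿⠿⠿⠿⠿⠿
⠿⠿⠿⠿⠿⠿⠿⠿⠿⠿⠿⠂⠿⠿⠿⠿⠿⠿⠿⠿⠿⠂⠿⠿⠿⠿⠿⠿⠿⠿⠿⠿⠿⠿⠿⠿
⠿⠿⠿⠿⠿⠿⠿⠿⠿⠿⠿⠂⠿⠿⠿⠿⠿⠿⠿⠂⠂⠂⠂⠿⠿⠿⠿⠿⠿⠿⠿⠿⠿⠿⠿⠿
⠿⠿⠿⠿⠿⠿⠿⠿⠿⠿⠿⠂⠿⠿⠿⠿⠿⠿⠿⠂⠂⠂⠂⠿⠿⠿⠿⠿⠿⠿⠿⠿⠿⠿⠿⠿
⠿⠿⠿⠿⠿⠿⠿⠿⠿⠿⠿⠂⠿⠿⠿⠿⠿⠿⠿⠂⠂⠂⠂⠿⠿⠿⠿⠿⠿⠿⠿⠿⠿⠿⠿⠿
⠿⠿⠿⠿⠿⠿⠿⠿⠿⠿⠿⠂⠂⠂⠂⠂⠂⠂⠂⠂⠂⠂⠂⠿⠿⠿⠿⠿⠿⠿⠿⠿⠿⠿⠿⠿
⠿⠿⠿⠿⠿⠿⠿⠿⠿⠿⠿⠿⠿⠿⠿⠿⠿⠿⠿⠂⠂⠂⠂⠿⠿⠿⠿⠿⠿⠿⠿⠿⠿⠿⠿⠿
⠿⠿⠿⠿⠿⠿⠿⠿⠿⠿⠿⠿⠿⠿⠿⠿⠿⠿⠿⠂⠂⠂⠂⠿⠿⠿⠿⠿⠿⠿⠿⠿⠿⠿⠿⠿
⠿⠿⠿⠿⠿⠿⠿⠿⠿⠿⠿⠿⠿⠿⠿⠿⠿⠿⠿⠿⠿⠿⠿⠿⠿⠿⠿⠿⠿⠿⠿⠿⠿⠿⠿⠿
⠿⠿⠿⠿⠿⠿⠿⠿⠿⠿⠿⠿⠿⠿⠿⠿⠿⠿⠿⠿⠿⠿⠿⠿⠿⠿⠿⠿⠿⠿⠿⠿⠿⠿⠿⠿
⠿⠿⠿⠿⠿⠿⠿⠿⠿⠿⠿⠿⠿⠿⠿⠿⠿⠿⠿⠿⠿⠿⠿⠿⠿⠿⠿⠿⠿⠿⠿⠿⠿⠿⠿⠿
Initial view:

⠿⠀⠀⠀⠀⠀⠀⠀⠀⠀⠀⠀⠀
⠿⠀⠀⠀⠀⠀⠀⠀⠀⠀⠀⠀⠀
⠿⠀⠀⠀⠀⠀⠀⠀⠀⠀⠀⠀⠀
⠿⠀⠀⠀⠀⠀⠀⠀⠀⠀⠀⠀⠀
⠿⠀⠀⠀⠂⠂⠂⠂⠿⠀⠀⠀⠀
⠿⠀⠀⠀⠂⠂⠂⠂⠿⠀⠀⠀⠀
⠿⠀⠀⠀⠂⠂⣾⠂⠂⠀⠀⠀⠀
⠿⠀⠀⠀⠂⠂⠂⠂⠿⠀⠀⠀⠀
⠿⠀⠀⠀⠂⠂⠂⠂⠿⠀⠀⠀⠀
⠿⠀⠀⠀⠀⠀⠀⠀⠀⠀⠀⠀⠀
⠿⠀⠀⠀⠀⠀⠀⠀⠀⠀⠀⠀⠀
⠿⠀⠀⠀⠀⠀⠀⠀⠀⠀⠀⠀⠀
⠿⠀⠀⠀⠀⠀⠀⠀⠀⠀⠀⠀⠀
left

⠿⠿⠀⠀⠀⠀⠀⠀⠀⠀⠀⠀⠀
⠿⠿⠀⠀⠀⠀⠀⠀⠀⠀⠀⠀⠀
⠿⠿⠀⠀⠀⠀⠀⠀⠀⠀⠀⠀⠀
⠿⠿⠀⠀⠀⠀⠀⠀⠀⠀⠀⠀⠀
⠿⠿⠀⠀⠂⠂⠂⠂⠂⠿⠀⠀⠀
⠿⠿⠀⠀⠂⠂⠂⠂⠂⠿⠀⠀⠀
⠿⠿⠀⠀⠂⠂⣾⠂⠂⠂⠀⠀⠀
⠿⠿⠀⠀⠂⠂⠂⠂⠂⠿⠀⠀⠀
⠿⠿⠀⠀⠂⠂⠂⠂⠂⠿⠀⠀⠀
⠿⠿⠀⠀⠀⠀⠀⠀⠀⠀⠀⠀⠀
⠿⠿⠀⠀⠀⠀⠀⠀⠀⠀⠀⠀⠀
⠿⠿⠀⠀⠀⠀⠀⠀⠀⠀⠀⠀⠀
⠿⠿⠀⠀⠀⠀⠀⠀⠀⠀⠀⠀⠀

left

⠿⠿⠿⠀⠀⠀⠀⠀⠀⠀⠀⠀⠀
⠿⠿⠿⠀⠀⠀⠀⠀⠀⠀⠀⠀⠀
⠿⠿⠿⠀⠀⠀⠀⠀⠀⠀⠀⠀⠀
⠿⠿⠿⠀⠀⠀⠀⠀⠀⠀⠀⠀⠀
⠿⠿⠿⠀⠿⠂⠂⠂⠂⠂⠿⠀⠀
⠿⠿⠿⠀⠿⠂⠂⠂⠂⠂⠿⠀⠀
⠿⠿⠿⠀⠿⠂⣾⠂⠂⠂⠂⠀⠀
⠿⠿⠿⠀⠿⠂⠂⠂⠂⠂⠿⠀⠀
⠿⠿⠿⠀⠿⠂⠂⠂⠂⠂⠿⠀⠀
⠿⠿⠿⠀⠀⠀⠀⠀⠀⠀⠀⠀⠀
⠿⠿⠿⠀⠀⠀⠀⠀⠀⠀⠀⠀⠀
⠿⠿⠿⠀⠀⠀⠀⠀⠀⠀⠀⠀⠀
⠿⠿⠿⠀⠀⠀⠀⠀⠀⠀⠀⠀⠀

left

⠿⠿⠿⠿⠀⠀⠀⠀⠀⠀⠀⠀⠀
⠿⠿⠿⠿⠀⠀⠀⠀⠀⠀⠀⠀⠀
⠿⠿⠿⠿⠀⠀⠀⠀⠀⠀⠀⠀⠀
⠿⠿⠿⠿⠀⠀⠀⠀⠀⠀⠀⠀⠀
⠿⠿⠿⠿⠿⠿⠂⠂⠂⠂⠂⠿⠀
⠿⠿⠿⠿⠿⠿⠂⠂⠂⠂⠂⠿⠀
⠿⠿⠿⠿⠿⠿⣾⠂⠂⠂⠂⠂⠀
⠿⠿⠿⠿⠿⠿⠂⠂⠂⠂⠂⠿⠀
⠿⠿⠿⠿⠿⠿⠂⠂⠂⠂⠂⠿⠀
⠿⠿⠿⠿⠀⠀⠀⠀⠀⠀⠀⠀⠀
⠿⠿⠿⠿⠀⠀⠀⠀⠀⠀⠀⠀⠀
⠿⠿⠿⠿⠀⠀⠀⠀⠀⠀⠀⠀⠀
⠿⠿⠿⠿⠀⠀⠀⠀⠀⠀⠀⠀⠀

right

⠿⠿⠿⠀⠀⠀⠀⠀⠀⠀⠀⠀⠀
⠿⠿⠿⠀⠀⠀⠀⠀⠀⠀⠀⠀⠀
⠿⠿⠿⠀⠀⠀⠀⠀⠀⠀⠀⠀⠀
⠿⠿⠿⠀⠀⠀⠀⠀⠀⠀⠀⠀⠀
⠿⠿⠿⠿⠿⠂⠂⠂⠂⠂⠿⠀⠀
⠿⠿⠿⠿⠿⠂⠂⠂⠂⠂⠿⠀⠀
⠿⠿⠿⠿⠿⠂⣾⠂⠂⠂⠂⠀⠀
⠿⠿⠿⠿⠿⠂⠂⠂⠂⠂⠿⠀⠀
⠿⠿⠿⠿⠿⠂⠂⠂⠂⠂⠿⠀⠀
⠿⠿⠿⠀⠀⠀⠀⠀⠀⠀⠀⠀⠀
⠿⠿⠿⠀⠀⠀⠀⠀⠀⠀⠀⠀⠀
⠿⠿⠿⠀⠀⠀⠀⠀⠀⠀⠀⠀⠀
⠿⠿⠿⠀⠀⠀⠀⠀⠀⠀⠀⠀⠀

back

⠿⠿⠿⠀⠀⠀⠀⠀⠀⠀⠀⠀⠀
⠿⠿⠿⠀⠀⠀⠀⠀⠀⠀⠀⠀⠀
⠿⠿⠿⠀⠀⠀⠀⠀⠀⠀⠀⠀⠀
⠿⠿⠿⠿⠿⠂⠂⠂⠂⠂⠿⠀⠀
⠿⠿⠿⠿⠿⠂⠂⠂⠂⠂⠿⠀⠀
⠿⠿⠿⠿⠿⠂⠂⠂⠂⠂⠂⠀⠀
⠿⠿⠿⠿⠿⠂⣾⠂⠂⠂⠿⠀⠀
⠿⠿⠿⠿⠿⠂⠂⠂⠂⠂⠿⠀⠀
⠿⠿⠿⠀⠿⠿⠿⠿⠿⠀⠀⠀⠀
⠿⠿⠿⠀⠀⠀⠀⠀⠀⠀⠀⠀⠀
⠿⠿⠿⠀⠀⠀⠀⠀⠀⠀⠀⠀⠀
⠿⠿⠿⠀⠀⠀⠀⠀⠀⠀⠀⠀⠀
⠿⠿⠿⠀⠀⠀⠀⠀⠀⠀⠀⠀⠀

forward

⠿⠿⠿⠀⠀⠀⠀⠀⠀⠀⠀⠀⠀
⠿⠿⠿⠀⠀⠀⠀⠀⠀⠀⠀⠀⠀
⠿⠿⠿⠀⠀⠀⠀⠀⠀⠀⠀⠀⠀
⠿⠿⠿⠀⠀⠀⠀⠀⠀⠀⠀⠀⠀
⠿⠿⠿⠿⠿⠂⠂⠂⠂⠂⠿⠀⠀
⠿⠿⠿⠿⠿⠂⠂⠂⠂⠂⠿⠀⠀
⠿⠿⠿⠿⠿⠂⣾⠂⠂⠂⠂⠀⠀
⠿⠿⠿⠿⠿⠂⠂⠂⠂⠂⠿⠀⠀
⠿⠿⠿⠿⠿⠂⠂⠂⠂⠂⠿⠀⠀
⠿⠿⠿⠀⠿⠿⠿⠿⠿⠀⠀⠀⠀
⠿⠿⠿⠀⠀⠀⠀⠀⠀⠀⠀⠀⠀
⠿⠿⠿⠀⠀⠀⠀⠀⠀⠀⠀⠀⠀
⠿⠿⠿⠀⠀⠀⠀⠀⠀⠀⠀⠀⠀

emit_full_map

⠿⠿⠂⠂⠂⠂⠂⠿
⠿⠿⠂⠂⠂⠂⠂⠿
⠿⠿⠂⣾⠂⠂⠂⠂
⠿⠿⠂⠂⠂⠂⠂⠿
⠿⠿⠂⠂⠂⠂⠂⠿
⠀⠿⠿⠿⠿⠿⠀⠀

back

⠿⠿⠿⠀⠀⠀⠀⠀⠀⠀⠀⠀⠀
⠿⠿⠿⠀⠀⠀⠀⠀⠀⠀⠀⠀⠀
⠿⠿⠿⠀⠀⠀⠀⠀⠀⠀⠀⠀⠀
⠿⠿⠿⠿⠿⠂⠂⠂⠂⠂⠿⠀⠀
⠿⠿⠿⠿⠿⠂⠂⠂⠂⠂⠿⠀⠀
⠿⠿⠿⠿⠿⠂⠂⠂⠂⠂⠂⠀⠀
⠿⠿⠿⠿⠿⠂⣾⠂⠂⠂⠿⠀⠀
⠿⠿⠿⠿⠿⠂⠂⠂⠂⠂⠿⠀⠀
⠿⠿⠿⠀⠿⠿⠿⠿⠿⠀⠀⠀⠀
⠿⠿⠿⠀⠀⠀⠀⠀⠀⠀⠀⠀⠀
⠿⠿⠿⠀⠀⠀⠀⠀⠀⠀⠀⠀⠀
⠿⠿⠿⠀⠀⠀⠀⠀⠀⠀⠀⠀⠀
⠿⠿⠿⠀⠀⠀⠀⠀⠀⠀⠀⠀⠀

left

⠿⠿⠿⠿⠀⠀⠀⠀⠀⠀⠀⠀⠀
⠿⠿⠿⠿⠀⠀⠀⠀⠀⠀⠀⠀⠀
⠿⠿⠿⠿⠀⠀⠀⠀⠀⠀⠀⠀⠀
⠿⠿⠿⠿⠿⠿⠂⠂⠂⠂⠂⠿⠀
⠿⠿⠿⠿⠿⠿⠂⠂⠂⠂⠂⠿⠀
⠿⠿⠿⠿⠿⠿⠂⠂⠂⠂⠂⠂⠀
⠿⠿⠿⠿⠿⠿⣾⠂⠂⠂⠂⠿⠀
⠿⠿⠿⠿⠿⠿⠂⠂⠂⠂⠂⠿⠀
⠿⠿⠿⠿⠿⠿⠿⠿⠿⠿⠀⠀⠀
⠿⠿⠿⠿⠀⠀⠀⠀⠀⠀⠀⠀⠀
⠿⠿⠿⠿⠀⠀⠀⠀⠀⠀⠀⠀⠀
⠿⠿⠿⠿⠀⠀⠀⠀⠀⠀⠀⠀⠀
⠿⠿⠿⠿⠀⠀⠀⠀⠀⠀⠀⠀⠀

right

⠿⠿⠿⠀⠀⠀⠀⠀⠀⠀⠀⠀⠀
⠿⠿⠿⠀⠀⠀⠀⠀⠀⠀⠀⠀⠀
⠿⠿⠿⠀⠀⠀⠀⠀⠀⠀⠀⠀⠀
⠿⠿⠿⠿⠿⠂⠂⠂⠂⠂⠿⠀⠀
⠿⠿⠿⠿⠿⠂⠂⠂⠂⠂⠿⠀⠀
⠿⠿⠿⠿⠿⠂⠂⠂⠂⠂⠂⠀⠀
⠿⠿⠿⠿⠿⠂⣾⠂⠂⠂⠿⠀⠀
⠿⠿⠿⠿⠿⠂⠂⠂⠂⠂⠿⠀⠀
⠿⠿⠿⠿⠿⠿⠿⠿⠿⠀⠀⠀⠀
⠿⠿⠿⠀⠀⠀⠀⠀⠀⠀⠀⠀⠀
⠿⠿⠿⠀⠀⠀⠀⠀⠀⠀⠀⠀⠀
⠿⠿⠿⠀⠀⠀⠀⠀⠀⠀⠀⠀⠀
⠿⠿⠿⠀⠀⠀⠀⠀⠀⠀⠀⠀⠀

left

⠿⠿⠿⠿⠀⠀⠀⠀⠀⠀⠀⠀⠀
⠿⠿⠿⠿⠀⠀⠀⠀⠀⠀⠀⠀⠀
⠿⠿⠿⠿⠀⠀⠀⠀⠀⠀⠀⠀⠀
⠿⠿⠿⠿⠿⠿⠂⠂⠂⠂⠂⠿⠀
⠿⠿⠿⠿⠿⠿⠂⠂⠂⠂⠂⠿⠀
⠿⠿⠿⠿⠿⠿⠂⠂⠂⠂⠂⠂⠀
⠿⠿⠿⠿⠿⠿⣾⠂⠂⠂⠂⠿⠀
⠿⠿⠿⠿⠿⠿⠂⠂⠂⠂⠂⠿⠀
⠿⠿⠿⠿⠿⠿⠿⠿⠿⠿⠀⠀⠀
⠿⠿⠿⠿⠀⠀⠀⠀⠀⠀⠀⠀⠀
⠿⠿⠿⠿⠀⠀⠀⠀⠀⠀⠀⠀⠀
⠿⠿⠿⠿⠀⠀⠀⠀⠀⠀⠀⠀⠀
⠿⠿⠿⠿⠀⠀⠀⠀⠀⠀⠀⠀⠀

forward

⠿⠿⠿⠿⠀⠀⠀⠀⠀⠀⠀⠀⠀
⠿⠿⠿⠿⠀⠀⠀⠀⠀⠀⠀⠀⠀
⠿⠿⠿⠿⠀⠀⠀⠀⠀⠀⠀⠀⠀
⠿⠿⠿⠿⠀⠀⠀⠀⠀⠀⠀⠀⠀
⠿⠿⠿⠿⠿⠿⠂⠂⠂⠂⠂⠿⠀
⠿⠿⠿⠿⠿⠿⠂⠂⠂⠂⠂⠿⠀
⠿⠿⠿⠿⠿⠿⣾⠂⠂⠂⠂⠂⠀
⠿⠿⠿⠿⠿⠿⠂⠂⠂⠂⠂⠿⠀
⠿⠿⠿⠿⠿⠿⠂⠂⠂⠂⠂⠿⠀
⠿⠿⠿⠿⠿⠿⠿⠿⠿⠿⠀⠀⠀
⠿⠿⠿⠿⠀⠀⠀⠀⠀⠀⠀⠀⠀
⠿⠿⠿⠿⠀⠀⠀⠀⠀⠀⠀⠀⠀
⠿⠿⠿⠿⠀⠀⠀⠀⠀⠀⠀⠀⠀

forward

⠿⠿⠿⠿⠀⠀⠀⠀⠀⠀⠀⠀⠀
⠿⠿⠿⠿⠀⠀⠀⠀⠀⠀⠀⠀⠀
⠿⠿⠿⠿⠀⠀⠀⠀⠀⠀⠀⠀⠀
⠿⠿⠿⠿⠀⠀⠀⠀⠀⠀⠀⠀⠀
⠿⠿⠿⠿⠿⠿⠂⠂⠂⠀⠀⠀⠀
⠿⠿⠿⠿⠿⠿⠂⠂⠂⠂⠂⠿⠀
⠿⠿⠿⠿⠿⠿⣾⠂⠂⠂⠂⠿⠀
⠿⠿⠿⠿⠿⠿⠂⠂⠂⠂⠂⠂⠀
⠿⠿⠿⠿⠿⠿⠂⠂⠂⠂⠂⠿⠀
⠿⠿⠿⠿⠿⠿⠂⠂⠂⠂⠂⠿⠀
⠿⠿⠿⠿⠿⠿⠿⠿⠿⠿⠀⠀⠀
⠿⠿⠿⠿⠀⠀⠀⠀⠀⠀⠀⠀⠀
⠿⠿⠿⠿⠀⠀⠀⠀⠀⠀⠀⠀⠀

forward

⠿⠿⠿⠿⠀⠀⠀⠀⠀⠀⠀⠀⠀
⠿⠿⠿⠿⠀⠀⠀⠀⠀⠀⠀⠀⠀
⠿⠿⠿⠿⠀⠀⠀⠀⠀⠀⠀⠀⠀
⠿⠿⠿⠿⠀⠀⠀⠀⠀⠀⠀⠀⠀
⠿⠿⠿⠿⠿⠿⠿⠿⠿⠀⠀⠀⠀
⠿⠿⠿⠿⠿⠿⠂⠂⠂⠀⠀⠀⠀
⠿⠿⠿⠿⠿⠿⣾⠂⠂⠂⠂⠿⠀
⠿⠿⠿⠿⠿⠿⠂⠂⠂⠂⠂⠿⠀
⠿⠿⠿⠿⠿⠿⠂⠂⠂⠂⠂⠂⠀
⠿⠿⠿⠿⠿⠿⠂⠂⠂⠂⠂⠿⠀
⠿⠿⠿⠿⠿⠿⠂⠂⠂⠂⠂⠿⠀
⠿⠿⠿⠿⠿⠿⠿⠿⠿⠿⠀⠀⠀
⠿⠿⠿⠿⠀⠀⠀⠀⠀⠀⠀⠀⠀

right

⠿⠿⠿⠀⠀⠀⠀⠀⠀⠀⠀⠀⠀
⠿⠿⠿⠀⠀⠀⠀⠀⠀⠀⠀⠀⠀
⠿⠿⠿⠀⠀⠀⠀⠀⠀⠀⠀⠀⠀
⠿⠿⠿⠀⠀⠀⠀⠀⠀⠀⠀⠀⠀
⠿⠿⠿⠿⠿⠿⠿⠿⠿⠀⠀⠀⠀
⠿⠿⠿⠿⠿⠂⠂⠂⠂⠀⠀⠀⠀
⠿⠿⠿⠿⠿⠂⣾⠂⠂⠂⠿⠀⠀
⠿⠿⠿⠿⠿⠂⠂⠂⠂⠂⠿⠀⠀
⠿⠿⠿⠿⠿⠂⠂⠂⠂⠂⠂⠀⠀
⠿⠿⠿⠿⠿⠂⠂⠂⠂⠂⠿⠀⠀
⠿⠿⠿⠿⠿⠂⠂⠂⠂⠂⠿⠀⠀
⠿⠿⠿⠿⠿⠿⠿⠿⠿⠀⠀⠀⠀
⠿⠿⠿⠀⠀⠀⠀⠀⠀⠀⠀⠀⠀

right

⠿⠿⠀⠀⠀⠀⠀⠀⠀⠀⠀⠀⠀
⠿⠿⠀⠀⠀⠀⠀⠀⠀⠀⠀⠀⠀
⠿⠿⠀⠀⠀⠀⠀⠀⠀⠀⠀⠀⠀
⠿⠿⠀⠀⠀⠀⠀⠀⠀⠀⠀⠀⠀
⠿⠿⠿⠿⠿⠿⠿⠿⠿⠀⠀⠀⠀
⠿⠿⠿⠿⠂⠂⠂⠂⠂⠀⠀⠀⠀
⠿⠿⠿⠿⠂⠂⣾⠂⠂⠿⠀⠀⠀
⠿⠿⠿⠿⠂⠂⠂⠂⠂⠿⠀⠀⠀
⠿⠿⠿⠿⠂⠂⠂⠂⠂⠂⠀⠀⠀
⠿⠿⠿⠿⠂⠂⠂⠂⠂⠿⠀⠀⠀
⠿⠿⠿⠿⠂⠂⠂⠂⠂⠿⠀⠀⠀
⠿⠿⠿⠿⠿⠿⠿⠿⠀⠀⠀⠀⠀
⠿⠿⠀⠀⠀⠀⠀⠀⠀⠀⠀⠀⠀

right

⠿⠀⠀⠀⠀⠀⠀⠀⠀⠀⠀⠀⠀
⠿⠀⠀⠀⠀⠀⠀⠀⠀⠀⠀⠀⠀
⠿⠀⠀⠀⠀⠀⠀⠀⠀⠀⠀⠀⠀
⠿⠀⠀⠀⠀⠀⠀⠀⠀⠀⠀⠀⠀
⠿⠿⠿⠿⠿⠿⠿⠿⠿⠀⠀⠀⠀
⠿⠿⠿⠂⠂⠂⠂⠂⠿⠀⠀⠀⠀
⠿⠿⠿⠂⠂⠂⣾⠂⠿⠀⠀⠀⠀
⠿⠿⠿⠂⠂⠂⠂⠂⠿⠀⠀⠀⠀
⠿⠿⠿⠂⠂⠂⠂⠂⠂⠀⠀⠀⠀
⠿⠿⠿⠂⠂⠂⠂⠂⠿⠀⠀⠀⠀
⠿⠿⠿⠂⠂⠂⠂⠂⠿⠀⠀⠀⠀
⠿⠿⠿⠿⠿⠿⠿⠀⠀⠀⠀⠀⠀
⠿⠀⠀⠀⠀⠀⠀⠀⠀⠀⠀⠀⠀

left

⠿⠿⠀⠀⠀⠀⠀⠀⠀⠀⠀⠀⠀
⠿⠿⠀⠀⠀⠀⠀⠀⠀⠀⠀⠀⠀
⠿⠿⠀⠀⠀⠀⠀⠀⠀⠀⠀⠀⠀
⠿⠿⠀⠀⠀⠀⠀⠀⠀⠀⠀⠀⠀
⠿⠿⠿⠿⠿⠿⠿⠿⠿⠿⠀⠀⠀
⠿⠿⠿⠿⠂⠂⠂⠂⠂⠿⠀⠀⠀
⠿⠿⠿⠿⠂⠂⣾⠂⠂⠿⠀⠀⠀
⠿⠿⠿⠿⠂⠂⠂⠂⠂⠿⠀⠀⠀
⠿⠿⠿⠿⠂⠂⠂⠂⠂⠂⠀⠀⠀
⠿⠿⠿⠿⠂⠂⠂⠂⠂⠿⠀⠀⠀
⠿⠿⠿⠿⠂⠂⠂⠂⠂⠿⠀⠀⠀
⠿⠿⠿⠿⠿⠿⠿⠿⠀⠀⠀⠀⠀
⠿⠿⠀⠀⠀⠀⠀⠀⠀⠀⠀⠀⠀

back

⠿⠿⠀⠀⠀⠀⠀⠀⠀⠀⠀⠀⠀
⠿⠿⠀⠀⠀⠀⠀⠀⠀⠀⠀⠀⠀
⠿⠿⠀⠀⠀⠀⠀⠀⠀⠀⠀⠀⠀
⠿⠿⠿⠿⠿⠿⠿⠿⠿⠿⠀⠀⠀
⠿⠿⠿⠿⠂⠂⠂⠂⠂⠿⠀⠀⠀
⠿⠿⠿⠿⠂⠂⠂⠂⠂⠿⠀⠀⠀
⠿⠿⠿⠿⠂⠂⣾⠂⠂⠿⠀⠀⠀
⠿⠿⠿⠿⠂⠂⠂⠂⠂⠂⠀⠀⠀
⠿⠿⠿⠿⠂⠂⠂⠂⠂⠿⠀⠀⠀
⠿⠿⠿⠿⠂⠂⠂⠂⠂⠿⠀⠀⠀
⠿⠿⠿⠿⠿⠿⠿⠿⠀⠀⠀⠀⠀
⠿⠿⠀⠀⠀⠀⠀⠀⠀⠀⠀⠀⠀
⠿⠿⠀⠀⠀⠀⠀⠀⠀⠀⠀⠀⠀

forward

⠿⠿⠀⠀⠀⠀⠀⠀⠀⠀⠀⠀⠀
⠿⠿⠀⠀⠀⠀⠀⠀⠀⠀⠀⠀⠀
⠿⠿⠀⠀⠀⠀⠀⠀⠀⠀⠀⠀⠀
⠿⠿⠀⠀⠀⠀⠀⠀⠀⠀⠀⠀⠀
⠿⠿⠿⠿⠿⠿⠿⠿⠿⠿⠀⠀⠀
⠿⠿⠿⠿⠂⠂⠂⠂⠂⠿⠀⠀⠀
⠿⠿⠿⠿⠂⠂⣾⠂⠂⠿⠀⠀⠀
⠿⠿⠿⠿⠂⠂⠂⠂⠂⠿⠀⠀⠀
⠿⠿⠿⠿⠂⠂⠂⠂⠂⠂⠀⠀⠀
⠿⠿⠿⠿⠂⠂⠂⠂⠂⠿⠀⠀⠀
⠿⠿⠿⠿⠂⠂⠂⠂⠂⠿⠀⠀⠀
⠿⠿⠿⠿⠿⠿⠿⠿⠀⠀⠀⠀⠀
⠿⠿⠀⠀⠀⠀⠀⠀⠀⠀⠀⠀⠀

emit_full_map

⠿⠿⠿⠿⠿⠿⠿⠿
⠿⠿⠂⠂⠂⠂⠂⠿
⠿⠿⠂⠂⣾⠂⠂⠿
⠿⠿⠂⠂⠂⠂⠂⠿
⠿⠿⠂⠂⠂⠂⠂⠂
⠿⠿⠂⠂⠂⠂⠂⠿
⠿⠿⠂⠂⠂⠂⠂⠿
⠿⠿⠿⠿⠿⠿⠀⠀
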